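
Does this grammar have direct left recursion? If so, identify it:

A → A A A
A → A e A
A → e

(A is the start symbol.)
Yes, A is left-recursive

A → A A A: LEFT RECURSIVE (starts with A)
A → A e A: LEFT RECURSIVE (starts with A)
A → e: starts with e

The grammar has direct left recursion on: A.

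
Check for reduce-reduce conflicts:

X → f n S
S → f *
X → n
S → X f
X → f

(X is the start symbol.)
A reduce-reduce conflict occurs when an LR(0) state has two complete items [A → α .] and [B → β .] — both call for a reduction, and with no lookahead the parser cannot choose between them.

Augment with X' → X and build the canonical LR(0) collection (I0 = CLOSURE({[X' → . X]}), then GOTO on every symbol after a dot until no new states appear). It has 10 states:
  I0: { [X → . f n S], [X → . f], [X → . n], [X' → . X] }  — shift
  I1: { [X' → X .] }  — accept
  I2: { [X → f . n S], [X → f .] }  — shift, reduce
  I3: { [X → n .] }  — reduce
  I4: { [S → . X f], [S → . f *], [X → . f n S], [X → . f], [X → . n], [X → f n . S] }  — shift
  I5: { [X → f n S .] }  — reduce
  I6: { [S → X . f] }  — shift
  I7: { [S → f . *], [X → f . n S], [X → f .] }  — shift, reduce
  I8: { [S → f * .] }  — reduce
  I9: { [S → X f .] }  — reduce

No state contains more than one complete item.

Answer: No reduce-reduce conflicts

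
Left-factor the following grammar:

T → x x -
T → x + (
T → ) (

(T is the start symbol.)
Left-factoring transforms A → αβ₁ | αβ₂ into A → αA' and A' → β₁ | β₂
(α is the longest common prefix among the alternatives). Repeat until
no nonterminal has two alternatives with a common prefix.

Round 1: T has alternatives sharing prefix 'x'. Introduce T': T → x T'
  Add: T' → x -
  Add: T' → + (

No remaining common prefixes — done.

Resulting grammar:
T → x T'
T' → x -
T' → + (
T → ) (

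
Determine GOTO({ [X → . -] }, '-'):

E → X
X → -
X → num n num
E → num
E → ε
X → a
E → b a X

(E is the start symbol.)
GOTO(I, '-') = CLOSURE({ [A → αX.β] : [A → α.Xβ] ∈ I, X = '-' })

Items with dot before '-', with the dot advanced:
  [X → . -] → [X → - .]
Closure adds nothing (no advanced item has the dot before a non-terminal).

GOTO = { [X → - .] }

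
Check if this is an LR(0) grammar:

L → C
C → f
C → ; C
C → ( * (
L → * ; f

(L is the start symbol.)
A grammar is LR(0) if no state in the canonical LR(0) collection has:
  - both a shift item (dot before a terminal) and a complete item (shift-reduce conflict), or
  - two or more complete items (reduce-reduce conflict; the accept item [L' → L .] counts as a complete item here).

Augment with L' → L and build the canonical LR(0) collection (I0 = CLOSURE({[L' → . L]}), then GOTO on every symbol after a dot until no new states appear). It has 12 states:
  I0: { [C → . ( * (], [C → . ; C], [C → . f], [L → . * ; f], [L → . C], [L' → . L] }  — shift
  I1: { [C → ( . * (] }  — shift
  I2: { [L → * . ; f] }  — shift
  I3: { [C → . ( * (], [C → . ; C], [C → . f], [C → ; . C] }  — shift
  I4: { [L → C .] }  — reduce
  I5: { [L' → L .] }  — accept
  I6: { [C → f .] }  — reduce
  I7: { [C → ; C .] }  — reduce
  I8: { [L → * ; . f] }  — shift
  I9: { [L → * ; f .] }  — reduce
  I10: { [C → ( * . (] }  — shift
  I11: { [C → ( * ( .] }  — reduce

Every state is either a pure shift/goto state or contains exactly one complete item and nothing to shift — no conflicts. The grammar is LR(0).

Answer: Yes, the grammar is LR(0)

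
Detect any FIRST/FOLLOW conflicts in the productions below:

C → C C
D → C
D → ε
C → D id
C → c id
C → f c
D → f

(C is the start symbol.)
A FIRST/FOLLOW conflict occurs when a non-terminal N has a nullable alternative N → β (β ⇒* ε) and another alternative N → α with FIRST(α) ∩ FOLLOW(N) ≠ ∅: on such a lookahead the parser cannot decide between expanding α and letting N vanish via β.

Nullable non-terminals: D.
FIRST sets used below: FIRST(C) = { 'c', 'f', 'id' }

D: nullable alternative(s) D → ε; FOLLOW(D) = { 'id' }
  D → C: FIRST \ {ε} = { 'c', 'f', 'id' } — overlaps FOLLOW(D) on { 'id' }: CONFLICT
  D → ε: FIRST \ {ε} = { } — this is the only nullable alternative, skip
  D → f: FIRST \ {ε} = { 'f' } — disjoint from FOLLOW(D)

C has no nullable alternative, so no FIRST/FOLLOW check is needed there.

So the grammar has 1 FIRST/FOLLOW conflict (marked CONFLICT above).

Answer: Yes. D → C with FOLLOW(D) on { 'id' }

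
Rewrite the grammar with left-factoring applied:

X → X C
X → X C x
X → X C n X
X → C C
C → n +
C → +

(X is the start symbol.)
X → X C X'
X' → ε
X' → x
X' → n X
X → C C
C → n +
C → +

Left-factoring transforms A → αβ₁ | αβ₂ into A → αA' and A' → β₁ | β₂
(α is the longest common prefix among the alternatives). Repeat until
no nonterminal has two alternatives with a common prefix.

Round 1: X has alternatives sharing prefix 'X C'. Introduce X': X → X C X'
  Add: X' → ε
  Add: X' → x
  Add: X' → n X

No remaining common prefixes — done.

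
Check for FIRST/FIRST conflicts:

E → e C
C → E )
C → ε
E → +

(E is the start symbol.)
FIRST sets of the non-terminals at (or reachable through a nullable prefix from) the front of some alternative:
  FIRST(E) = { '+', 'e' }

Productions for E:
  E → e C: FIRST = { 'e' }
  E → +: FIRST = { '+' }
Productions for C:
  C → E ): FIRST = { '+', 'e' }
  C → ε: FIRST = { ε }

All alternatives of each non-terminal have pairwise disjoint FIRST sets.

Answer: No FIRST/FIRST conflicts.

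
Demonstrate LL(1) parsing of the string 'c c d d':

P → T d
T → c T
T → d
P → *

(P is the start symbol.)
LL(1) parsing maintains a stack (initially the start symbol over $) and the input. At each step: if the stack top is a terminal, match it against the current input token; if it is a non-terminal N, replace it with the RHS of M[N, lookahead] (the unique production whose predict set contains the lookahead).

Stack is shown with the top on the left.

Stack    Input      Action
--------------------------
P $      c c d d $  output P → T d
T d $    c c d d $  output T → c T
c T d $  c c d d $  match 'c'
T d $    c d d $    output T → c T
c T d $  c d d $    match 'c'
T d $    d d $      output T → d
d d $    d d $      match 'd'
d $      d $        match 'd'
$        $          accept

The string is accepted.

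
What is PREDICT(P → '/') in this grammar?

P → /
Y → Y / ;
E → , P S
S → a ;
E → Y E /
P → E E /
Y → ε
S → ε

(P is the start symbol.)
PREDICT(P → '/') = (FIRST(RHS) \ {ε}) ∪ (FOLLOW(P) if ε ∈ FIRST(RHS), i.e. RHS ⇒* ε)
FIRST('/') = { '/' }
ε ∉ FIRST('/'), so FOLLOW(P) is not added.
PREDICT(P → '/') = { '/' }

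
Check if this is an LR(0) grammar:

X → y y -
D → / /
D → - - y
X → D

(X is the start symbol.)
A grammar is LR(0) if no state in the canonical LR(0) collection has:
  - both a shift item (dot before a terminal) and a complete item (shift-reduce conflict), or
  - two or more complete items (reduce-reduce conflict; the accept item [X' → X .] counts as a complete item here).

Augment with X' → X and build the canonical LR(0) collection (I0 = CLOSURE({[X' → . X]}), then GOTO on every symbol after a dot until no new states appear). It has 11 states:
  I0: { [D → . - - y], [D → . / /], [X → . D], [X → . y y -], [X' → . X] }  — shift
  I1: { [D → - . - y] }  — shift
  I2: { [D → / . /] }  — shift
  I3: { [X → D .] }  — reduce
  I4: { [X' → X .] }  — accept
  I5: { [X → y . y -] }  — shift
  I6: { [X → y y . -] }  — shift
  I7: { [X → y y - .] }  — reduce
  I8: { [D → / / .] }  — reduce
  I9: { [D → - - . y] }  — shift
  I10: { [D → - - y .] }  — reduce

Every state is either a pure shift/goto state or contains exactly one complete item and nothing to shift — no conflicts. The grammar is LR(0).

Answer: Yes, the grammar is LR(0)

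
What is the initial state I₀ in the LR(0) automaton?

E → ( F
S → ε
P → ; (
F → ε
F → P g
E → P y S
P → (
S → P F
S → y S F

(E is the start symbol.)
{ [E → . ( F], [E → . P y S], [E' → . E], [P → . (], [P → . ; (] }

First, augment the grammar with E' → E
I₀ = CLOSURE({ [E' → . E] }):
  [E' → . E] has the dot before E: add [E → . ( F], [E → . P y S]
  [E → . P y S] has the dot before P: add [P → . ; (], [P → . (]
No further items can be added.

I₀ = { [E → . ( F], [E → . P y S], [E' → . E], [P → . (], [P → . ; (] }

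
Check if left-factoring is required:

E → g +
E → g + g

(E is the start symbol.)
Left-factoring is needed when two productions for the same non-terminal
share a common prefix on the right-hand side.

Productions for E:
  E → g +
  E → g + g

Found common prefix 'g +' in productions for E

Answer: Yes, E has productions with common prefix 'g +'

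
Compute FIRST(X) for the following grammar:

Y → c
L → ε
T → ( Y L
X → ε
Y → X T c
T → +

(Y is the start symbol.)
To compute FIRST(X), examine every production with X on the left-hand side, reading each right-hand side left to right until a non-nullable symbol is reached.

From X → ε:
  - ε-production, so ε ∈ FIRST(X)

Collecting: FIRST(X) = { ε }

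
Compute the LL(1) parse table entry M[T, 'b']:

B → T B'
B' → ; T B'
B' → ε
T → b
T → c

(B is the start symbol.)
T → b

To find M[T, 'b'], we find productions for T where 'b' is in the predict set (PREDICT(N → α) = (FIRST(α) \ {ε}) ∪ (FOLLOW(N) if α ⇒* ε)).

T → b: PREDICT = { 'b' }
  'b' is in predict set, so this production goes in M[T, 'b']
T → c: PREDICT = { 'c' }

M[T, 'b'] = T → b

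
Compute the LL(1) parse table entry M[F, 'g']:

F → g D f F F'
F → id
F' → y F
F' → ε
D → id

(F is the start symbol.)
F → g D f F F'

To find M[F, 'g'], we find productions for F where 'g' is in the predict set (PREDICT(N → α) = (FIRST(α) \ {ε}) ∪ (FOLLOW(N) if α ⇒* ε)).

F → g D f F F': PREDICT = { 'g' }
  'g' is in predict set, so this production goes in M[F, 'g']
F → id: PREDICT = { 'id' }

M[F, 'g'] = F → g D f F F'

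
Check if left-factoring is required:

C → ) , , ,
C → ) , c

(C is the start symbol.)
Yes, C has productions with common prefix ') ,'

Left-factoring is needed when two productions for the same non-terminal
share a common prefix on the right-hand side.

Productions for C:
  C → ) , , ,
  C → ) , c

Found common prefix ') ,' in productions for C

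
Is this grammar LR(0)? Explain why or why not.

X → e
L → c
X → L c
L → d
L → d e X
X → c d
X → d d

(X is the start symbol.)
No. Shift-reduce conflict between [L → c .] and [X → c . d]

A grammar is LR(0) if no state in the canonical LR(0) collection has:
  - both a shift item (dot before a terminal) and a complete item (shift-reduce conflict), or
  - two or more complete items (reduce-reduce conflict; the accept item [X' → X .] counts as a complete item here).

Augment with X' → X and build the canonical LR(0) collection (I0 = CLOSURE({[X' → . X]}), then GOTO on every symbol after a dot until no new states appear). It has 11 states:
  I0: { [L → . c], [L → . d e X], [L → . d], [X → . L c], [X → . c d], [X → . d d], [X → . e], [X' → . X] }  — shift
  I1: { [X → L . c] }  — shift
  I2: { [X' → X .] }  — accept
  I3: { [L → c .], [X → c . d] }  — shift, reduce
  I4: { [L → d . e X], [L → d .], [X → d . d] }  — shift, reduce
  I5: { [X → e .] }  — reduce
  I6: { [X → d d .] }  — reduce
  I7: { [L → . c], [L → . d e X], [L → . d], [L → d e . X], [X → . L c], [X → . c d], [X → . d d], [X → . e] }  — shift
  I8: { [L → d e X .] }  — reduce
  I9: { [X → c d .] }  — reduce
  I10: { [X → L c .] }  — reduce

Conflict in state I3:
  Shift-reduce conflict between [L → c .] and [X → c . d]
So the grammar is NOT LR(0).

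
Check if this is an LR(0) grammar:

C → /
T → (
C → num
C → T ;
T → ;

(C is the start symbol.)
A grammar is LR(0) if no state in the canonical LR(0) collection has:
  - both a shift item (dot before a terminal) and a complete item (shift-reduce conflict), or
  - two or more complete items (reduce-reduce conflict; the accept item [C' → C .] counts as a complete item here).

Augment with C' → C and build the canonical LR(0) collection (I0 = CLOSURE({[C' → . C]}), then GOTO on every symbol after a dot until no new states appear). It has 8 states:
  I0: { [C → . /], [C → . T ;], [C → . num], [C' → . C], [T → . (], [T → . ;] }  — shift
  I1: { [T → ( .] }  — reduce
  I2: { [C → / .] }  — reduce
  I3: { [T → ; .] }  — reduce
  I4: { [C' → C .] }  — accept
  I5: { [C → T . ;] }  — shift
  I6: { [C → num .] }  — reduce
  I7: { [C → T ; .] }  — reduce

Every state is either a pure shift/goto state or contains exactly one complete item and nothing to shift — no conflicts. The grammar is LR(0).

Answer: Yes, the grammar is LR(0)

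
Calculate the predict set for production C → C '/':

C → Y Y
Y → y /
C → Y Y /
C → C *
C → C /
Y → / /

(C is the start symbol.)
PREDICT(C → C '/') = (FIRST(RHS) \ {ε}) ∪ (FOLLOW(C) if ε ∈ FIRST(RHS), i.e. RHS ⇒* ε)
FIRST(C) = { '/', 'y' }
FIRST(C '/') = { '/', 'y' }
ε ∉ FIRST(C '/'), so FOLLOW(C) is not added.
PREDICT(C → C '/') = { '/', 'y' }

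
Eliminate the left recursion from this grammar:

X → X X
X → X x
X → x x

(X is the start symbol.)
X is directly left-recursive. The standard transformation for
  A → A α₁ | ... | A α_m | β₁ | ... | β_n
is
  A  → β₁ A' | ... | β_n A'
  A' → α₁ A' | ... | α_m A' | ε

X → x x becomes X → x x X'
X → X X becomes X' → X X'
X → X x becomes X' → x X'
Add X' → ε

Resulting grammar:
X → x x X'
X' → X X'
X' → x X'
X' → ε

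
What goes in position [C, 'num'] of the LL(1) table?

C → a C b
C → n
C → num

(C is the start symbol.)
C → num

To find M[C, 'num'], we find productions for C where 'num' is in the predict set (PREDICT(N → α) = (FIRST(α) \ {ε}) ∪ (FOLLOW(N) if α ⇒* ε)).

C → a C b: PREDICT = { 'a' }
C → n: PREDICT = { 'n' }
C → num: PREDICT = { 'num' }
  'num' is in predict set, so this production goes in M[C, 'num']

M[C, 'num'] = C → num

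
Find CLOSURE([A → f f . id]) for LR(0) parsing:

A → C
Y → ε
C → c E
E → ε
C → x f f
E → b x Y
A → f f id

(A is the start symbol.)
{ [A → f f . id] }

To compute CLOSURE, for each item [A → α.Bβ] where B is a non-terminal, add [B → .γ] for all productions B → γ; repeat for the newly added items until nothing changes.

Start with: [A → f f . id]
The dot precedes the terminal id, so nothing is added.

CLOSURE = { [A → f f . id] }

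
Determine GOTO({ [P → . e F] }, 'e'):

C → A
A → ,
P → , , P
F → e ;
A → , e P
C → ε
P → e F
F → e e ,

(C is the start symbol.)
GOTO(I, 'e') = CLOSURE({ [A → αX.β] : [A → α.Xβ] ∈ I, X = 'e' })

Items with dot before 'e', with the dot advanced:
  [P → . e F] → [P → e . F]
Closure of the advanced items:
  [P → e . F] has the dot before F: add [F → . e ;], [F → . e e ,]

GOTO = { [F → . e ;], [F → . e e ,], [P → e . F] }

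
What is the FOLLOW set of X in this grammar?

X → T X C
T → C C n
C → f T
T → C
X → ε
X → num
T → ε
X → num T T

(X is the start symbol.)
To compute FOLLOW(X), find every occurrence of X on a right-hand side N → α X β: add FIRST(β) \ {ε}, and if β is empty or nullable also add FOLLOW(N). Iterate to a fixed point.

X is the start symbol, so $ ∈ FOLLOW(X).
In X → T X C: X is followed by C, add FIRST(C) \ {ε} = { 'f' }

Taking the union: FOLLOW(X) = { $, 'f' }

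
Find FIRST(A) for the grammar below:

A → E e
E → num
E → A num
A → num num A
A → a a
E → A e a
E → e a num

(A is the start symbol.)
To compute FIRST(A), examine every production with A on the left-hand side, reading each right-hand side left to right until a non-nullable symbol is reached.

FIRST sets of the other non-terminals involved (by the same procedure, iterated to a fixed point):
  FIRST(E) = { 'a', 'e', 'num' }

From A → E e:
  - E is a non-terminal: add FIRST(E) \ {ε} = { 'a', 'e', 'num' }
    E is not nullable, so stop
From A → num num A:
  - num is a terminal: add 'num' and stop
From A → a a:
  - a is a terminal: add 'a' and stop

Collecting: FIRST(A) = { 'a', 'e', 'num' }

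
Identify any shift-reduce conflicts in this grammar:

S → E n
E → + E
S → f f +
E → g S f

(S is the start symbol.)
Augment with S' → S and build the canonical LR(0) collection (I0 = CLOSURE({[S' → . S]}), then GOTO on every symbol after a dot until no new states appear). It has 12 states:
  I0: { [E → . + E], [E → . g S f], [S → . E n], [S → . f f +], [S' → . S] }  — shift
  I1: { [E → + . E], [E → . + E], [E → . g S f] }  — shift
  I2: { [S → E . n] }  — shift
  I3: { [S' → S .] }  — accept
  I4: { [S → f . f +] }  — shift
  I5: { [E → . + E], [E → . g S f], [E → g . S f], [S → . E n], [S → . f f +] }  — shift
  I6: { [E → g S . f] }  — shift
  I7: { [E → g S f .] }  — reduce
  I8: { [S → f f . +] }  — shift
  I9: { [S → f f + .] }  — reduce
  I10: { [S → E n .] }  — reduce
  I11: { [E → + E .] }  — reduce

No state contains both a complete item and a shift item.

Answer: No shift-reduce conflicts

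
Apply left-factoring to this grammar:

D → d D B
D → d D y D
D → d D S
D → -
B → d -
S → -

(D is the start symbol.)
D → d D D'
D' → B
D' → y D
D' → S
D → -
B → d -
S → -

Left-factoring transforms A → αβ₁ | αβ₂ into A → αA' and A' → β₁ | β₂
(α is the longest common prefix among the alternatives). Repeat until
no nonterminal has two alternatives with a common prefix.

Round 1: D has alternatives sharing prefix 'd D'. Introduce D': D → d D D'
  Add: D' → B
  Add: D' → y D
  Add: D' → S

No remaining common prefixes — done.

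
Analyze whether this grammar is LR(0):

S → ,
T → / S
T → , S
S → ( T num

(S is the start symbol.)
A grammar is LR(0) if no state in the canonical LR(0) collection has:
  - both a shift item (dot before a terminal) and a complete item (shift-reduce conflict), or
  - two or more complete items (reduce-reduce conflict; the accept item [S' → S .] counts as a complete item here).

Augment with S' → S and build the canonical LR(0) collection (I0 = CLOSURE({[S' → . S]}), then GOTO on every symbol after a dot until no new states appear). It has 10 states:
  I0: { [S → . ( T num], [S → . ,], [S' → . S] }  — shift
  I1: { [S → ( . T num], [T → . , S], [T → . / S] }  — shift
  I2: { [S → , .] }  — reduce
  I3: { [S' → S .] }  — accept
  I4: { [S → . ( T num], [S → . ,], [T → , . S] }  — shift
  I5: { [S → . ( T num], [S → . ,], [T → / . S] }  — shift
  I6: { [S → ( T . num] }  — shift
  I7: { [S → ( T num .] }  — reduce
  I8: { [T → / S .] }  — reduce
  I9: { [T → , S .] }  — reduce

Every state is either a pure shift/goto state or contains exactly one complete item and nothing to shift — no conflicts. The grammar is LR(0).

Answer: Yes, the grammar is LR(0)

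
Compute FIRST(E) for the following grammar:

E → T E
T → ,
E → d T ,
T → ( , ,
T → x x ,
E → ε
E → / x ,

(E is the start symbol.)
{ '(', ',', '/', 'd', 'x', ε }

To compute FIRST(E), examine every production with E on the left-hand side, reading each right-hand side left to right until a non-nullable symbol is reached.

FIRST sets of the other non-terminals involved (by the same procedure, iterated to a fixed point):
  FIRST(T) = { '(', ',', 'x' }

From E → T E:
  - T is a non-terminal: add FIRST(T) \ {ε} = { '(', ',', 'x' }
    T is not nullable, so stop
From E → d T ,:
  - d is a terminal: add 'd' and stop
From E → ε:
  - ε-production, so ε ∈ FIRST(E)
From E → / x ,:
  - '/' is a terminal: add '/' and stop

Collecting: FIRST(E) = { '(', ',', '/', 'd', 'x', ε }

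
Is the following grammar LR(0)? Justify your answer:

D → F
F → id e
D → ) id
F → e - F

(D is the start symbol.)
Yes, the grammar is LR(0)

Augment with D' → D and build the canonical LR(0) collection (I0 = CLOSURE({[D' → . D]}), then GOTO on every symbol after a dot until no new states appear). It has 10 states:
  I0: { [D → . ) id], [D → . F], [D' → . D], [F → . e - F], [F → . id e] }  — shift
  I1: { [D → ) . id] }  — shift
  I2: { [D' → D .] }  — accept
  I3: { [D → F .] }  — reduce
  I4: { [F → e . - F] }  — shift
  I5: { [F → id . e] }  — shift
  I6: { [F → id e .] }  — reduce
  I7: { [F → . e - F], [F → . id e], [F → e - . F] }  — shift
  I8: { [F → e - F .] }  — reduce
  I9: { [D → ) id .] }  — reduce

Every state is either a pure shift/goto state or contains exactly one complete item and nothing to shift — no conflicts. The grammar is LR(0).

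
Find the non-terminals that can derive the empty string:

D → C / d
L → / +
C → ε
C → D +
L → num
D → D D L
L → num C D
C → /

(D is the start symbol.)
{ 'C' }

ε-productions: C → ε
So C is immediately nullable.
No further non-terminal can be added: every production for the remaining non-terminals contains a terminal or a non-nullable non-terminal.
Nullable = { 'C' }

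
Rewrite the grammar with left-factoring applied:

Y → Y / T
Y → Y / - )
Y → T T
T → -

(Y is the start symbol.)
Y → Y / Y'
Y' → T
Y' → - )
Y → T T
T → -

Left-factoring transforms A → αβ₁ | αβ₂ into A → αA' and A' → β₁ | β₂
(α is the longest common prefix among the alternatives). Repeat until
no nonterminal has two alternatives with a common prefix.

Round 1: Y has alternatives sharing prefix 'Y /'. Introduce Y': Y → Y / Y'
  Add: Y' → T
  Add: Y' → - )

No remaining common prefixes — done.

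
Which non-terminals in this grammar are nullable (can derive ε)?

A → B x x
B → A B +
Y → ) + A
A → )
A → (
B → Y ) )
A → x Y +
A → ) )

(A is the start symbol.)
None

A non-terminal is nullable if it can derive ε (the empty string): either it has an ε-production, or it has a production whose right-hand side consists entirely of nullable non-terminals.

There are no ε-productions, so no non-terminal can derive ε.
No non-terminals are nullable.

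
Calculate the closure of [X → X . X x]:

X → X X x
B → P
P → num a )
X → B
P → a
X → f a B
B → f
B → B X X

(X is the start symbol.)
To compute CLOSURE, for each item [A → α.Bβ] where B is a non-terminal, add [B → .γ] for all productions B → γ; repeat for the newly added items until nothing changes.

Start with: [X → X . X x]
  [X → X . X x] has the dot before X: add [X → . X X x], [X → . B], [X → . f a B]
  [X → . B] has the dot before B: add [B → . P], [B → . f], [B → . B X X]
  [B → . P] has the dot before P: add [P → . num a )], [P → . a]
No further items can be added.

CLOSURE = { [B → . B X X], [B → . P], [B → . f], [P → . a], [P → . num a )], [X → . B], [X → . X X x], [X → . f a B], [X → X . X x] }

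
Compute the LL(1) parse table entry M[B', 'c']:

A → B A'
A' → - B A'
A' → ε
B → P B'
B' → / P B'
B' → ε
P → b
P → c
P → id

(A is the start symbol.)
To find M[B', 'c'], we find productions for B' where 'c' is in the predict set (PREDICT(N → α) = (FIRST(α) \ {ε}) ∪ (FOLLOW(N) if α ⇒* ε)).

Relevant sets:
  FOLLOW(B') = { $, '-' }

B' → / P B': PREDICT = { '/' }
B' → ε: PREDICT = { $, '-' }

M[B', 'c'] is empty (no production applies)

Answer: Empty (error entry)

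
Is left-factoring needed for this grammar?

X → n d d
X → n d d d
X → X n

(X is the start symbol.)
Yes, X has productions with common prefix 'n d d'

Left-factoring is needed when two productions for the same non-terminal
share a common prefix on the right-hand side.

Productions for X:
  X → n d d
  X → n d d d
  X → X n

Found common prefix 'n d d' in productions for X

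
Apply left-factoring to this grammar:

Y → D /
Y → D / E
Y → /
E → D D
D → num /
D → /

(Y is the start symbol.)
Left-factoring transforms A → αβ₁ | αβ₂ into A → αA' and A' → β₁ | β₂
(α is the longest common prefix among the alternatives). Repeat until
no nonterminal has two alternatives with a common prefix.

Round 1: Y has alternatives sharing prefix 'D /'. Introduce Y': Y → D / Y'
  Add: Y' → ε
  Add: Y' → E

No remaining common prefixes — done.

Resulting grammar:
Y → D / Y'
Y' → ε
Y' → E
Y → /
E → D D
D → num /
D → /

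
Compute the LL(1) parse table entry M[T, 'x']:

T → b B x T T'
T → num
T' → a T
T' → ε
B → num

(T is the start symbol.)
To find M[T, 'x'], we find productions for T where 'x' is in the predict set (PREDICT(N → α) = (FIRST(α) \ {ε}) ∪ (FOLLOW(N) if α ⇒* ε)).

T → b B x T T': PREDICT = { 'b' }
T → num: PREDICT = { 'num' }

M[T, 'x'] is empty (no production applies)

Answer: Empty (error entry)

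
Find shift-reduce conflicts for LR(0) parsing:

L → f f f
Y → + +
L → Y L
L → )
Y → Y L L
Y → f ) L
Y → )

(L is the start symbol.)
A shift-reduce conflict occurs when an LR(0) state has both:
  - a complete (reduce) item [A → α .] (dot at the end), and
  - a shift item [B → β . c γ] (dot before a terminal).

Augment with L' → L and build the canonical LR(0) collection (I0 = CLOSURE({[L' → . L]}), then GOTO on every symbol after a dot until no new states appear). It has 13 states:
  I0: { [L → . )], [L → . Y L], [L → . f f f], [L' → . L], [Y → . )], [Y → . + +], [Y → . Y L L], [Y → . f ) L] }  — shift
  I1: { [L → ) .], [Y → ) .] }  — 2 reduces
  I2: { [Y → + . +] }  — shift
  I3: { [L' → L .] }  — accept
  I4: { [L → . )], [L → . Y L], [L → . f f f], [L → Y . L], [Y → . )], [Y → . + +], [Y → . Y L L], [Y → . f ) L], [Y → Y . L L] }  — shift
  I5: { [L → f . f f], [Y → f . ) L] }  — shift
  I6: { [L → . )], [L → . Y L], [L → . f f f], [Y → . )], [Y → . + +], [Y → . Y L L], [Y → . f ) L], [Y → f ) . L] }  — shift
  I7: { [L → f f . f] }  — shift
  I8: { [L → f f f .] }  — reduce
  I9: { [Y → f ) L .] }  — reduce
  I10: { [L → . )], [L → . Y L], [L → . f f f], [L → Y L .], [Y → . )], [Y → . + +], [Y → . Y L L], [Y → . f ) L], [Y → Y L . L] }  — shift, reduce
  I11: { [Y → Y L L .] }  — reduce
  I12: { [Y → + + .] }  — reduce

I10 contains reduce item [L → Y L .] and shift items [L → . )], [L → . f f f], [Y → . )], [Y → . + +], [Y → . f ) L] — shift-reduce conflict.

Answer: Yes — I10: [L → Y L .] vs [L → . )]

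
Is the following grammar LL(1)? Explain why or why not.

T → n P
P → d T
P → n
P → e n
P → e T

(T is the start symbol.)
No. Predict set conflict for P: { 'e' }

A grammar is LL(1) if for each non-terminal N with multiple productions, the predict sets of those productions are pairwise disjoint, where PREDICT(N → α) = (FIRST(α) \ {ε}) ∪ (FOLLOW(N) if α ⇒* ε).

For P:
  PREDICT(P → d T) = { 'd' }
  PREDICT(P → n) = { 'n' }
  PREDICT(P → e n) = { 'e' }
  PREDICT(P → e T) = { 'e' }
T has a single production, so nothing to check there.

Conflict found: Predict set conflict for P: { 'e' }
The grammar is NOT LL(1).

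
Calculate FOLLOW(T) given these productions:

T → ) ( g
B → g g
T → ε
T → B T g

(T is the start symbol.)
{ $, 'g' }

To compute FOLLOW(T), find every occurrence of T on a right-hand side N → α T β: add FIRST(β) \ {ε}, and if β is empty or nullable also add FOLLOW(N). Iterate to a fixed point.

T is the start symbol, so $ ∈ FOLLOW(T).
In T → B T g: T is followed by g, add FIRST(g) \ {ε} = { 'g' }

Taking the union: FOLLOW(T) = { $, 'g' }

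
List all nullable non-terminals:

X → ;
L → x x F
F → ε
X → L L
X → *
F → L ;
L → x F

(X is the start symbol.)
{ 'F' }

A non-terminal is nullable if it can derive ε (the empty string): either it has an ε-production, or it has a production whose right-hand side consists entirely of nullable non-terminals.

ε-productions: F → ε
So F is immediately nullable.
No further non-terminal can be added: every production for the remaining non-terminals contains a terminal or a non-nullable non-terminal.
Nullable = { 'F' }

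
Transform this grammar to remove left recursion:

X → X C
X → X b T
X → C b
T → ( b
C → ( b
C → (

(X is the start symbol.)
X → C b X'
X' → C X'
X' → b T X'
X' → ε
T → ( b
C → ( b
C → (

X is directly left-recursive. The standard transformation for
  A → A α₁ | ... | A α_m | β₁ | ... | β_n
is
  A  → β₁ A' | ... | β_n A'
  A' → α₁ A' | ... | α_m A' | ε

X → C b becomes X → C b X'
X → X C becomes X' → C X'
X → X b T becomes X' → b T X'
Add X' → ε

Productions for other non-terminals are unchanged:
  T → ( b
  C → ( b
  C → (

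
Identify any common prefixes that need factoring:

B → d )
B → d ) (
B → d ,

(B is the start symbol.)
Yes, B has productions with common prefix 'd'

Left-factoring is needed when two productions for the same non-terminal
share a common prefix on the right-hand side.

Productions for B:
  B → d )
  B → d ) (
  B → d ,

Found common prefix 'd' in productions for B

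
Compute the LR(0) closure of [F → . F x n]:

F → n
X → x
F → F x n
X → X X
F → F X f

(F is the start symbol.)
Start with: [F → . F x n]
  [F → . F x n] has the dot before F: add [F → . n], [F → . F X f]
No further items can be added.

CLOSURE = { [F → . F X f], [F → . F x n], [F → . n] }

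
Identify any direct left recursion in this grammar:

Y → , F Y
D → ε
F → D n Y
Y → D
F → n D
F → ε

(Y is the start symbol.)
No direct left recursion

Y → , F Y: starts with ','
D → ε: starts with ε
F → D n Y: starts with D
Y → D: starts with D
F → n D: starts with n
F → ε: starts with ε

No direct left recursion found.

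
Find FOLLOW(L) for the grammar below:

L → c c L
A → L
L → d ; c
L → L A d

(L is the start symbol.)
L is the start symbol, so $ ∈ FOLLOW(L).
In L → c c L: L is at the end; this adds FOLLOW(L) to itself — nothing new
In A → L: L is at the end, add FOLLOW(A)
In L → L A d: L is followed by A d, add FIRST(A d) \ {ε} = { 'c', 'd' }

The FOLLOW sets referred to above (computed the same way, to a fixed point):
  FOLLOW(A) = { 'd' }

Taking the union: FOLLOW(L) = { $, 'c', 'd' }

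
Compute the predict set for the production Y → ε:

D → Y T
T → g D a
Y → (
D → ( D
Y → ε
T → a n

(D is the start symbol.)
{ 'a', 'g' }

PREDICT(Y → ε) = (FIRST(RHS) \ {ε}) ∪ (FOLLOW(Y) if ε ∈ FIRST(RHS), i.e. RHS ⇒* ε)
The right-hand side is ε (FIRST(ε) = { ε }), so the predict set is FOLLOW(Y) = { 'a', 'g' }
PREDICT(Y → ε) = { 'a', 'g' }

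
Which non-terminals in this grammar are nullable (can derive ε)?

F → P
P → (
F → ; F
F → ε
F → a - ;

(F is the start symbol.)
{ 'F' }

ε-productions: F → ε
So F is immediately nullable.
No further non-terminal can be added: every production for the remaining non-terminals contains a terminal or a non-nullable non-terminal.
Nullable = { 'F' }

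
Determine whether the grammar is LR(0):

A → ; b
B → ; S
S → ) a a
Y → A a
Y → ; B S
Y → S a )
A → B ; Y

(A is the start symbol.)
Augment with A' → A and build the canonical LR(0) collection (I0 = CLOSURE({[A' → . A]}), then GOTO on every symbol after a dot until no new states appear). It has 20 states:
  I0: { [A → . ; b], [A → . B ; Y], [A' → . A], [B → . ; S] }  — shift
  I1: { [A → ; . b], [B → ; . S], [S → . ) a a] }  — shift
  I2: { [A' → A .] }  — accept
  I3: { [A → B . ; Y] }  — shift
  I4: { [A → . ; b], [A → . B ; Y], [A → B ; . Y], [B → . ; S], [S → . ) a a], [Y → . ; B S], [Y → . A a], [Y → . S a )] }  — shift
  I5: { [S → ) . a a] }  — shift
  I6: { [A → ; . b], [B → . ; S], [B → ; . S], [S → . ) a a], [Y → ; . B S] }  — shift
  I7: { [Y → A . a] }  — shift
  I8: { [Y → S . a )] }  — shift
  I9: { [A → B ; Y .] }  — reduce
  I10: { [Y → S a . )] }  — shift
  I11: { [Y → S a ) .] }  — reduce
  I12: { [Y → A a .] }  — reduce
  I13: { [B → ; . S], [S → . ) a a] }  — shift
  I14: { [S → . ) a a], [Y → ; B . S] }  — shift
  I15: { [B → ; S .] }  — reduce
  I16: { [A → ; b .] }  — reduce
  I17: { [Y → ; B S .] }  — reduce
  I18: { [S → ) a . a] }  — shift
  I19: { [S → ) a a .] }  — reduce

Every state is either a pure shift/goto state or contains exactly one complete item and nothing to shift — no conflicts. The grammar is LR(0).

Answer: Yes, the grammar is LR(0)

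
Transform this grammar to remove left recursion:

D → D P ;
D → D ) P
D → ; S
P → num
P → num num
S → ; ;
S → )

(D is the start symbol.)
D is directly left-recursive. The standard transformation for
  A → A α₁ | ... | A α_m | β₁ | ... | β_n
is
  A  → β₁ A' | ... | β_n A'
  A' → α₁ A' | ... | α_m A' | ε

D → ; S becomes D → ; S D'
D → D P ; becomes D' → P ; D'
D → D ) P becomes D' → ) P D'
Add D' → ε

Productions for other non-terminals are unchanged:
  P → num
  P → num num
  S → ; ;
  S → )

Resulting grammar:
D → ; S D'
D' → P ; D'
D' → ) P D'
D' → ε
P → num
P → num num
S → ; ;
S → )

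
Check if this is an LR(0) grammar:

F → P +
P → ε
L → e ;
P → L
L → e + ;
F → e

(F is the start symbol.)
A grammar is LR(0) if no state in the canonical LR(0) collection has:
  - both a shift item (dot before a terminal) and a complete item (shift-reduce conflict), or
  - two or more complete items (reduce-reduce conflict; the accept item [F' → F .] counts as a complete item here).

Augment with F' → F and build the canonical LR(0) collection (I0 = CLOSURE({[F' → . F]}), then GOTO on every symbol after a dot until no new states appear). It has 9 states:
  I0: { [F → . P +], [F → . e], [F' → . F], [L → . e + ;], [L → . e ;], [P → . L], [P → .] }  — shift, reduce
  I1: { [F' → F .] }  — accept
  I2: { [P → L .] }  — reduce
  I3: { [F → P . +] }  — shift
  I4: { [F → e .], [L → e . + ;], [L → e . ;] }  — shift, reduce
  I5: { [L → e + . ;] }  — shift
  I6: { [L → e ; .] }  — reduce
  I7: { [L → e + ; .] }  — reduce
  I8: { [F → P + .] }  — reduce

Conflict in state I0:
  Shift-reduce conflict between [P → .] and [F → . e]
So the grammar is NOT LR(0).

Answer: No. Shift-reduce conflict between [P → .] and [F → . e]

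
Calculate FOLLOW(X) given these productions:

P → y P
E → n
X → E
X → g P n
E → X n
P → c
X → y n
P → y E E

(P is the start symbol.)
To compute FOLLOW(X), find every occurrence of X on a right-hand side N → α X β: add FIRST(β) \ {ε}, and if β is empty or nullable also add FOLLOW(N). Iterate to a fixed point.

In E → X n: X is followed by n, add FIRST(n) \ {ε} = { 'n' }

Taking the union: FOLLOW(X) = { 'n' }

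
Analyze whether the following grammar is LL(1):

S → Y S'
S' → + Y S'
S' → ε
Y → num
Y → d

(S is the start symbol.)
Yes, the grammar is LL(1).

A grammar is LL(1) if for each non-terminal N with multiple productions, the predict sets of those productions are pairwise disjoint, where PREDICT(N → α) = (FIRST(α) \ {ε}) ∪ (FOLLOW(N) if α ⇒* ε).

Relevant sets:
  FOLLOW(S') = { $ }

For S':
  PREDICT(S' → '+' Y S') = { '+' }
  PREDICT(S' → ε) = { $ }
For Y:
  PREDICT(Y → num) = { 'num' }
  PREDICT(Y → d) = { 'd' }
S has a single production, so nothing to check there.

All predict sets are disjoint. The grammar IS LL(1).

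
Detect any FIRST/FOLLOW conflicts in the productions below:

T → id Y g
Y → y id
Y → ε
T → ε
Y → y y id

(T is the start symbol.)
No FIRST/FOLLOW conflicts.

A FIRST/FOLLOW conflict occurs when a non-terminal N has a nullable alternative N → β (β ⇒* ε) and another alternative N → α with FIRST(α) ∩ FOLLOW(N) ≠ ∅: on such a lookahead the parser cannot decide between expanding α and letting N vanish via β.

Nullable non-terminals: T, Y.

T: nullable alternative(s) T → ε; FOLLOW(T) = { $ }
  T → id Y g: FIRST \ {ε} = { 'id' } — disjoint from FOLLOW(T)
  T → ε: FIRST \ {ε} = { } — this is the only nullable alternative, skip

Y: nullable alternative(s) Y → ε; FOLLOW(Y) = { 'g' }
  Y → y id: FIRST \ {ε} = { 'y' } — disjoint from FOLLOW(Y)
  Y → ε: FIRST \ {ε} = { } — this is the only nullable alternative, skip
  Y → y y id: FIRST \ {ε} = { 'y' } — disjoint from FOLLOW(Y)

No FIRST/FOLLOW conflicts found.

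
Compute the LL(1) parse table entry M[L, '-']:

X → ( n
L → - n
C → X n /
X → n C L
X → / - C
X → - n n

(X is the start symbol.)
L → - n

To find M[L, '-'], we find productions for L where '-' is in the predict set (PREDICT(N → α) = (FIRST(α) \ {ε}) ∪ (FOLLOW(N) if α ⇒* ε)).

L → - n: PREDICT = { '-' }
  '-' is in predict set, so this production goes in M[L, '-']

M[L, '-'] = L → - n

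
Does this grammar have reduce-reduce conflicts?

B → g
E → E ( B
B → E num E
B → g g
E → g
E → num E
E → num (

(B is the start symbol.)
Yes — I3: [B → g .] vs [E → g .]

A reduce-reduce conflict occurs when an LR(0) state has two complete items [A → α .] and [B → β .] — both call for a reduction, and with no lookahead the parser cannot choose between them.

Augment with B' → B and build the canonical LR(0) collection (I0 = CLOSURE({[B' → . B]}), then GOTO on every symbol after a dot until no new states appear). It has 13 states:
  I0: { [B → . E num E], [B → . g g], [B → . g], [B' → . B], [E → . E ( B], [E → . g], [E → . num (], [E → . num E] }  — shift
  I1: { [B' → B .] }  — accept
  I2: { [B → E . num E], [E → E . ( B] }  — shift
  I3: { [B → g . g], [B → g .], [E → g .] }  — shift, 2 reduces
  I4: { [E → . E ( B], [E → . g], [E → . num (], [E → . num E], [E → num . (], [E → num . E] }  — shift
  I5: { [E → num ( .] }  — reduce
  I6: { [E → E . ( B], [E → num E .] }  — shift, reduce
  I7: { [E → g .] }  — reduce
  I8: { [B → . E num E], [B → . g g], [B → . g], [E → . E ( B], [E → . g], [E → . num (], [E → . num E], [E → E ( . B] }  — shift
  I9: { [E → E ( B .] }  — reduce
  I10: { [B → g g .] }  — reduce
  I11: { [B → E num . E], [E → . E ( B], [E → . g], [E → . num (], [E → . num E] }  — shift
  I12: { [B → E num E .], [E → E . ( B] }  — shift, reduce

I3 contains complete items [B → g .], [E → g .] — reduce-reduce conflict.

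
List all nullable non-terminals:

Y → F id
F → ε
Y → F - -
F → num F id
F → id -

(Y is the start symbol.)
{ 'F' }

ε-productions: F → ε
So F is immediately nullable.
No further non-terminal can be added: every production for the remaining non-terminals contains a terminal or a non-nullable non-terminal.
Nullable = { 'F' }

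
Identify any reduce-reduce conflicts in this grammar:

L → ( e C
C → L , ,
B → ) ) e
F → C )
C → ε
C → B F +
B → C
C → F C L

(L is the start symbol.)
Yes — I6: [B → C .] vs [L → ( e C .]

Augment with L' → L and build the canonical LR(0) collection (I0 = CLOSURE({[L' → . L]}), then GOTO on every symbol after a dot until no new states appear). It has 19 states:
  I0: { [L → . ( e C], [L' → . L] }  — shift
  I1: { [L → ( . e C] }  — shift
  I2: { [L' → L .] }  — accept
  I3: { [B → . ) ) e], [B → . C], [C → . B F +], [C → . F C L], [C → . L , ,], [C → .], [F → . C )], [L → ( e . C], [L → . ( e C] }  — shift, reduce
  I4: { [B → ) . ) e] }  — shift
  I5: { [B → . ) ) e], [B → . C], [C → . B F +], [C → . F C L], [C → . L , ,], [C → .], [C → B . F +], [F → . C )], [L → . ( e C] }  — shift, reduce
  I6: { [B → C .], [F → C . )], [L → ( e C .] }  — shift, 2 reduces
  I7: { [B → . ) ) e], [B → . C], [C → . B F +], [C → . F C L], [C → . L , ,], [C → .], [C → F . C L], [F → . C )], [L → . ( e C] }  — shift, reduce
  I8: { [C → L . , ,] }  — shift
  I9: { [C → L , . ,] }  — shift
  I10: { [C → L , , .] }  — reduce
  I11: { [B → C .], [C → F C . L], [F → C . )], [L → . ( e C] }  — shift, reduce
  I12: { [F → C ) .] }  — reduce
  I13: { [C → F C L .] }  — reduce
  I14: { [B → C .], [F → C . )] }  — shift, reduce
  I15: { [B → . ) ) e], [B → . C], [C → . B F +], [C → . F C L], [C → . L , ,], [C → .], [C → B F . +], [C → F . C L], [F → . C )], [L → . ( e C] }  — shift, reduce
  I16: { [C → B F + .] }  — reduce
  I17: { [B → ) ) . e] }  — shift
  I18: { [B → ) ) e .] }  — reduce

I6 contains complete items [B → C .], [L → ( e C .] — reduce-reduce conflict.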